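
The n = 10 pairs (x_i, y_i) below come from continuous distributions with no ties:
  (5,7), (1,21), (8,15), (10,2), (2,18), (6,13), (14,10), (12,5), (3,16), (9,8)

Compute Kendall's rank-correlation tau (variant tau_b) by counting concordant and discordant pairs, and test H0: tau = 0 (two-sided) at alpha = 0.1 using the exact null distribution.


Step 1: Enumerate the 45 unordered pairs (i,j) with i<j and classify each by sign(x_j-x_i) * sign(y_j-y_i).
  (1,2):dx=-4,dy=+14->D; (1,3):dx=+3,dy=+8->C; (1,4):dx=+5,dy=-5->D; (1,5):dx=-3,dy=+11->D
  (1,6):dx=+1,dy=+6->C; (1,7):dx=+9,dy=+3->C; (1,8):dx=+7,dy=-2->D; (1,9):dx=-2,dy=+9->D
  (1,10):dx=+4,dy=+1->C; (2,3):dx=+7,dy=-6->D; (2,4):dx=+9,dy=-19->D; (2,5):dx=+1,dy=-3->D
  (2,6):dx=+5,dy=-8->D; (2,7):dx=+13,dy=-11->D; (2,8):dx=+11,dy=-16->D; (2,9):dx=+2,dy=-5->D
  (2,10):dx=+8,dy=-13->D; (3,4):dx=+2,dy=-13->D; (3,5):dx=-6,dy=+3->D; (3,6):dx=-2,dy=-2->C
  (3,7):dx=+6,dy=-5->D; (3,8):dx=+4,dy=-10->D; (3,9):dx=-5,dy=+1->D; (3,10):dx=+1,dy=-7->D
  (4,5):dx=-8,dy=+16->D; (4,6):dx=-4,dy=+11->D; (4,7):dx=+4,dy=+8->C; (4,8):dx=+2,dy=+3->C
  (4,9):dx=-7,dy=+14->D; (4,10):dx=-1,dy=+6->D; (5,6):dx=+4,dy=-5->D; (5,7):dx=+12,dy=-8->D
  (5,8):dx=+10,dy=-13->D; (5,9):dx=+1,dy=-2->D; (5,10):dx=+7,dy=-10->D; (6,7):dx=+8,dy=-3->D
  (6,8):dx=+6,dy=-8->D; (6,9):dx=-3,dy=+3->D; (6,10):dx=+3,dy=-5->D; (7,8):dx=-2,dy=-5->C
  (7,9):dx=-11,dy=+6->D; (7,10):dx=-5,dy=-2->C; (8,9):dx=-9,dy=+11->D; (8,10):dx=-3,dy=+3->D
  (9,10):dx=+6,dy=-8->D
Step 2: C = 9, D = 36, total pairs = 45.
Step 3: tau = (C - D)/(n(n-1)/2) = (9 - 36)/45 = -0.600000.
Step 4: Exact two-sided p-value (enumerate n! = 3628800 permutations of y under H0): p = 0.016666.
Step 5: alpha = 0.1. reject H0.

tau_b = -0.6000 (C=9, D=36), p = 0.016666, reject H0.


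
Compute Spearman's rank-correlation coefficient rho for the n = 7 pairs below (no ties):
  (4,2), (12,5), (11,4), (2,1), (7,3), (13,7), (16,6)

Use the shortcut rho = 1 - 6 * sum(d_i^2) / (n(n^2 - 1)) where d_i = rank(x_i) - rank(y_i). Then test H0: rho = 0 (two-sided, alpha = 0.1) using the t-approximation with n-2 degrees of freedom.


Step 1: Rank x and y separately (midranks; no ties here).
rank(x): 4->2, 12->5, 11->4, 2->1, 7->3, 13->6, 16->7
rank(y): 2->2, 5->5, 4->4, 1->1, 3->3, 7->7, 6->6
Step 2: d_i = R_x(i) - R_y(i); compute d_i^2.
  (2-2)^2=0, (5-5)^2=0, (4-4)^2=0, (1-1)^2=0, (3-3)^2=0, (6-7)^2=1, (7-6)^2=1
sum(d^2) = 2.
Step 3: rho = 1 - 6*2 / (7*(7^2 - 1)) = 1 - 12/336 = 0.964286.
Step 4: Under H0, t = rho * sqrt((n-2)/(1-rho^2)) = 8.1408 ~ t(5).
Step 5: Two-sided p-value from the t-distribution with 5 df = 0.000454.
Step 6: alpha = 0.1. reject H0.

rho = 0.9643, p = 0.000454, reject H0 at alpha = 0.1.


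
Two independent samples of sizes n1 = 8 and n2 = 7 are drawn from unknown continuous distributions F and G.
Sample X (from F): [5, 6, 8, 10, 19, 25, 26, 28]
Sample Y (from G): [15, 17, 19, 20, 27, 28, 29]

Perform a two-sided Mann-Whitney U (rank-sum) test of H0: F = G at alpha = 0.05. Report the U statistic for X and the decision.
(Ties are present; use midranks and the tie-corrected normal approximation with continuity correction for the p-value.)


Step 1: Combine and sort all 15 observations; assign midranks.
sorted (value, group): (5,X), (6,X), (8,X), (10,X), (15,Y), (17,Y), (19,X), (19,Y), (20,Y), (25,X), (26,X), (27,Y), (28,X), (28,Y), (29,Y)
ranks: 5->1, 6->2, 8->3, 10->4, 15->5, 17->6, 19->7.5, 19->7.5, 20->9, 25->10, 26->11, 27->12, 28->13.5, 28->13.5, 29->15
Step 2: Rank sum for X: R1 = 1 + 2 + 3 + 4 + 7.5 + 10 + 11 + 13.5 = 52.
Step 3: U_X = R1 - n1(n1+1)/2 = 52 - 8*9/2 = 52 - 36 = 16.
       U_Y = n1*n2 - U_X = 56 - 16 = 40.
Step 4: Ties are present, so use the tie-corrected normal approximation (with continuity correction) for the p-value.
Step 5: p-value = 0.182450; compare to alpha = 0.05. fail to reject H0.

U_X = 16, p = 0.182450, fail to reject H0 at alpha = 0.05.


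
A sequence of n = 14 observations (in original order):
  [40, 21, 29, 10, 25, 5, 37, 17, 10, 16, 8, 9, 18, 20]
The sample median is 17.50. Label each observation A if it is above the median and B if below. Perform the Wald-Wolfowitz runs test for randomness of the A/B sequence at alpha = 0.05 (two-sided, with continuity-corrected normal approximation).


Step 1: Compute median = 17.50; label A = above, B = below.
Labels in order: AAABABABBBBBAA  (n_A = 7, n_B = 7)
Step 2: Count runs R = 7.
Step 3: Under H0 (random ordering), E[R] = 2*n_A*n_B/(n_A+n_B) + 1 = 2*7*7/14 + 1 = 8.0000.
        Var[R] = 2*n_A*n_B*(2*n_A*n_B - n_A - n_B) / ((n_A+n_B)^2 * (n_A+n_B-1)) = 8232/2548 = 3.2308.
        SD[R] = 1.7974.
Step 4: Continuity-corrected z = (R + 0.5 - E[R]) / SD[R] = (7 + 0.5 - 8.0000) / 1.7974 = -0.2782.
Step 5: Two-sided p-value via normal approximation = 2*(1 - Phi(|z|)) = 0.780879.
Step 6: alpha = 0.05. fail to reject H0.

R = 7, z = -0.2782, p = 0.780879, fail to reject H0.


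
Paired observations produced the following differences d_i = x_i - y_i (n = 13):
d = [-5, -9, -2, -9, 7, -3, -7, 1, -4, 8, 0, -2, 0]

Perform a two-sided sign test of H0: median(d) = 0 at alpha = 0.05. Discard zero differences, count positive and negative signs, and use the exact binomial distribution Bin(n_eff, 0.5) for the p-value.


Step 1: Discard zero differences. Original n = 13; n_eff = number of nonzero differences = 11.
Nonzero differences (with sign): -5, -9, -2, -9, +7, -3, -7, +1, -4, +8, -2
Step 2: Count signs: positive = 3, negative = 8.
Step 3: Under H0: P(positive) = 0.5, so the number of positives S ~ Bin(11, 0.5).
Step 4: Two-sided exact p-value = sum of Bin(11,0.5) probabilities at or below the observed probability = 0.226562.
Step 5: alpha = 0.05. fail to reject H0.

n_eff = 11, pos = 3, neg = 8, p = 0.226562, fail to reject H0.


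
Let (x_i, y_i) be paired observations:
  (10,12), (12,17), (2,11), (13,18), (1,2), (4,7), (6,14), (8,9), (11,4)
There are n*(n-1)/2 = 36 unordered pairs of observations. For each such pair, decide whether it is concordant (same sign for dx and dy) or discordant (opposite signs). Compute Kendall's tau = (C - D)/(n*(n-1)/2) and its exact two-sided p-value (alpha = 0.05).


Step 1: Enumerate the 36 unordered pairs (i,j) with i<j and classify each by sign(x_j-x_i) * sign(y_j-y_i).
  (1,2):dx=+2,dy=+5->C; (1,3):dx=-8,dy=-1->C; (1,4):dx=+3,dy=+6->C; (1,5):dx=-9,dy=-10->C
  (1,6):dx=-6,dy=-5->C; (1,7):dx=-4,dy=+2->D; (1,8):dx=-2,dy=-3->C; (1,9):dx=+1,dy=-8->D
  (2,3):dx=-10,dy=-6->C; (2,4):dx=+1,dy=+1->C; (2,5):dx=-11,dy=-15->C; (2,6):dx=-8,dy=-10->C
  (2,7):dx=-6,dy=-3->C; (2,8):dx=-4,dy=-8->C; (2,9):dx=-1,dy=-13->C; (3,4):dx=+11,dy=+7->C
  (3,5):dx=-1,dy=-9->C; (3,6):dx=+2,dy=-4->D; (3,7):dx=+4,dy=+3->C; (3,8):dx=+6,dy=-2->D
  (3,9):dx=+9,dy=-7->D; (4,5):dx=-12,dy=-16->C; (4,6):dx=-9,dy=-11->C; (4,7):dx=-7,dy=-4->C
  (4,8):dx=-5,dy=-9->C; (4,9):dx=-2,dy=-14->C; (5,6):dx=+3,dy=+5->C; (5,7):dx=+5,dy=+12->C
  (5,8):dx=+7,dy=+7->C; (5,9):dx=+10,dy=+2->C; (6,7):dx=+2,dy=+7->C; (6,8):dx=+4,dy=+2->C
  (6,9):dx=+7,dy=-3->D; (7,8):dx=+2,dy=-5->D; (7,9):dx=+5,dy=-10->D; (8,9):dx=+3,dy=-5->D
Step 2: C = 27, D = 9, total pairs = 36.
Step 3: tau = (C - D)/(n(n-1)/2) = (27 - 9)/36 = 0.500000.
Step 4: Exact two-sided p-value (enumerate n! = 362880 permutations of y under H0): p = 0.075176.
Step 5: alpha = 0.05. fail to reject H0.

tau_b = 0.5000 (C=27, D=9), p = 0.075176, fail to reject H0.


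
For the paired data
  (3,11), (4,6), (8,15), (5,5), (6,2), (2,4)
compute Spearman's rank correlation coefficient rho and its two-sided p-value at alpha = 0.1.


Step 1: Rank x and y separately (midranks; no ties here).
rank(x): 3->2, 4->3, 8->6, 5->4, 6->5, 2->1
rank(y): 11->5, 6->4, 15->6, 5->3, 2->1, 4->2
Step 2: d_i = R_x(i) - R_y(i); compute d_i^2.
  (2-5)^2=9, (3-4)^2=1, (6-6)^2=0, (4-3)^2=1, (5-1)^2=16, (1-2)^2=1
sum(d^2) = 28.
Step 3: rho = 1 - 6*28 / (6*(6^2 - 1)) = 1 - 168/210 = 0.200000.
Step 4: Under H0, t = rho * sqrt((n-2)/(1-rho^2)) = 0.4082 ~ t(4).
Step 5: Two-sided p-value from the t-distribution with 4 df = 0.704000.
Step 6: alpha = 0.1. fail to reject H0.

rho = 0.2000, p = 0.704000, fail to reject H0 at alpha = 0.1.


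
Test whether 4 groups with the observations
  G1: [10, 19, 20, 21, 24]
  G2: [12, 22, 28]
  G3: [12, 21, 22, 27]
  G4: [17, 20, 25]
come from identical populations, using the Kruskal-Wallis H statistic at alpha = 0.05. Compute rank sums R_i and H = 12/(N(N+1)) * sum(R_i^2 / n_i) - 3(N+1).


Step 1: Combine all N = 15 observations and assign midranks.
sorted (value, group, rank): (10,G1,1), (12,G2,2.5), (12,G3,2.5), (17,G4,4), (19,G1,5), (20,G1,6.5), (20,G4,6.5), (21,G1,8.5), (21,G3,8.5), (22,G2,10.5), (22,G3,10.5), (24,G1,12), (25,G4,13), (27,G3,14), (28,G2,15)
Step 2: Sum ranks within each group.
R_1 = 33 (n_1 = 5)
R_2 = 28 (n_2 = 3)
R_3 = 35.5 (n_3 = 4)
R_4 = 23.5 (n_4 = 3)
Step 3: H = 12/(N(N+1)) * sum(R_i^2/n_i) - 3(N+1)
     = 12/(15*16) * (33^2/5 + 28^2/3 + 35.5^2/4 + 23.5^2/3) - 3*16
     = 0.050000 * 978.279 - 48
     = 0.913958.
Step 4: Ties present; correction factor C = 1 - 24/(15^3 - 15) = 0.992857. Corrected H = 0.913958 / 0.992857 = 0.920534.
Step 5: Under H0, H ~ chi^2(3); p-value = 0.820470.
Step 6: alpha = 0.05. fail to reject H0.

H = 0.9205, df = 3, p = 0.820470, fail to reject H0.


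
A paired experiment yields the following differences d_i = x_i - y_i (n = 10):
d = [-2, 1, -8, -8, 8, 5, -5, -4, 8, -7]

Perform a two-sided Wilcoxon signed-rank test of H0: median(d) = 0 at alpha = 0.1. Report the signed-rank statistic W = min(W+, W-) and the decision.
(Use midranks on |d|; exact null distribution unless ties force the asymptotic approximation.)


Step 1: Drop any zero differences (none here) and take |d_i|.
|d| = [2, 1, 8, 8, 8, 5, 5, 4, 8, 7]
Step 2: Midrank |d_i| (ties get averaged ranks).
ranks: |2|->2, |1|->1, |8|->8.5, |8|->8.5, |8|->8.5, |5|->4.5, |5|->4.5, |4|->3, |8|->8.5, |7|->6
Step 3: Attach original signs; sum ranks with positive sign and with negative sign.
W+ = 1 + 8.5 + 4.5 + 8.5 = 22.5
W- = 2 + 8.5 + 8.5 + 4.5 + 3 + 6 = 32.5
(Check: W+ + W- = 55 should equal n(n+1)/2 = 55.)
Step 4: Test statistic W = min(W+, W-) = 22.5.
Step 5: Ties in |d|, so use the tie-corrected normal approximation.
        E[W] = n(n+1)/4 = 10*11/4 = 27.5.
        Tie groups: |d|=5 (t=2), |d|=8 (t=4); sum(t^3 - t) = 66.
        Var[W] = n(n+1)(2n+1)/24 - sum(t^3-t)/48 = 2310/24 - 66/48 = 94.875.
        z = (W - E[W]) / sqrt(Var[W]) = (22.5 - 27.5) / 9.7404 = -0.5133.
        Two-sided p = 2*Phi(z) = 0.607723.
Step 6: alpha = 0.1. fail to reject H0.

W+ = 22.5, W- = 32.5, W = min = 22.5, p = 0.607723, fail to reject H0.


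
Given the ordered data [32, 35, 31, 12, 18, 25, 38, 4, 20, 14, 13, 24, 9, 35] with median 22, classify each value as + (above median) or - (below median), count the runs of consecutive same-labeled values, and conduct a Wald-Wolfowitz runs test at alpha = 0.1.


Step 1: Compute median = 22; label A = above, B = below.
Labels in order: AAABBAABBBBABA  (n_A = 7, n_B = 7)
Step 2: Count runs R = 7.
Step 3: Under H0 (random ordering), E[R] = 2*n_A*n_B/(n_A+n_B) + 1 = 2*7*7/14 + 1 = 8.0000.
        Var[R] = 2*n_A*n_B*(2*n_A*n_B - n_A - n_B) / ((n_A+n_B)^2 * (n_A+n_B-1)) = 8232/2548 = 3.2308.
        SD[R] = 1.7974.
Step 4: Continuity-corrected z = (R + 0.5 - E[R]) / SD[R] = (7 + 0.5 - 8.0000) / 1.7974 = -0.2782.
Step 5: Two-sided p-value via normal approximation = 2*(1 - Phi(|z|)) = 0.780879.
Step 6: alpha = 0.1. fail to reject H0.

R = 7, z = -0.2782, p = 0.780879, fail to reject H0.


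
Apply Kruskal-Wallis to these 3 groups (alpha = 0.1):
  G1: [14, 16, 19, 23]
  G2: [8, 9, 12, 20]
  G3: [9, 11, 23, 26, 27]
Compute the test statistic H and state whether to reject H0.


Step 1: Combine all N = 13 observations and assign midranks.
sorted (value, group, rank): (8,G2,1), (9,G2,2.5), (9,G3,2.5), (11,G3,4), (12,G2,5), (14,G1,6), (16,G1,7), (19,G1,8), (20,G2,9), (23,G1,10.5), (23,G3,10.5), (26,G3,12), (27,G3,13)
Step 2: Sum ranks within each group.
R_1 = 31.5 (n_1 = 4)
R_2 = 17.5 (n_2 = 4)
R_3 = 42 (n_3 = 5)
Step 3: H = 12/(N(N+1)) * sum(R_i^2/n_i) - 3(N+1)
     = 12/(13*14) * (31.5^2/4 + 17.5^2/4 + 42^2/5) - 3*14
     = 0.065934 * 677.425 - 42
     = 2.665385.
Step 4: Ties present; correction factor C = 1 - 12/(13^3 - 13) = 0.994505. Corrected H = 2.665385 / 0.994505 = 2.680110.
Step 5: Under H0, H ~ chi^2(2); p-value = 0.261831.
Step 6: alpha = 0.1. fail to reject H0.

H = 2.6801, df = 2, p = 0.261831, fail to reject H0.


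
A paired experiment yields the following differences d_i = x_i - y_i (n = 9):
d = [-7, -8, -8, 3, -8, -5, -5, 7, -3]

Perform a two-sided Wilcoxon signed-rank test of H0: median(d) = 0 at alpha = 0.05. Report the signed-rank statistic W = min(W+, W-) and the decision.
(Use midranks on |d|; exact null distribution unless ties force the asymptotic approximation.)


Step 1: Drop any zero differences (none here) and take |d_i|.
|d| = [7, 8, 8, 3, 8, 5, 5, 7, 3]
Step 2: Midrank |d_i| (ties get averaged ranks).
ranks: |7|->5.5, |8|->8, |8|->8, |3|->1.5, |8|->8, |5|->3.5, |5|->3.5, |7|->5.5, |3|->1.5
Step 3: Attach original signs; sum ranks with positive sign and with negative sign.
W+ = 1.5 + 5.5 = 7
W- = 5.5 + 8 + 8 + 8 + 3.5 + 3.5 + 1.5 = 38
(Check: W+ + W- = 45 should equal n(n+1)/2 = 45.)
Step 4: Test statistic W = min(W+, W-) = 7.
Step 5: Ties in |d|, so use the tie-corrected normal approximation.
        E[W] = n(n+1)/4 = 9*10/4 = 22.5.
        Tie groups: |d|=3 (t=2), |d|=5 (t=2), |d|=7 (t=2), |d|=8 (t=3); sum(t^3 - t) = 42.
        Var[W] = n(n+1)(2n+1)/24 - sum(t^3-t)/48 = 1710/24 - 42/48 = 70.375.
        z = (W - E[W]) / sqrt(Var[W]) = (7 - 22.5) / 8.3890 = -1.8477.
        Two-sided p = 2*Phi(z) = 0.064651.
Step 6: alpha = 0.05. fail to reject H0.

W+ = 7, W- = 38, W = min = 7, p = 0.064651, fail to reject H0.


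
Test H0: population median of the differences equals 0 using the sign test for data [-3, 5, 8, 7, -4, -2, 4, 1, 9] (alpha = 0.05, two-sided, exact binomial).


Step 1: Discard zero differences. Original n = 9; n_eff = number of nonzero differences = 9.
Nonzero differences (with sign): -3, +5, +8, +7, -4, -2, +4, +1, +9
Step 2: Count signs: positive = 6, negative = 3.
Step 3: Under H0: P(positive) = 0.5, so the number of positives S ~ Bin(9, 0.5).
Step 4: Two-sided exact p-value = sum of Bin(9,0.5) probabilities at or below the observed probability = 0.507812.
Step 5: alpha = 0.05. fail to reject H0.

n_eff = 9, pos = 6, neg = 3, p = 0.507812, fail to reject H0.


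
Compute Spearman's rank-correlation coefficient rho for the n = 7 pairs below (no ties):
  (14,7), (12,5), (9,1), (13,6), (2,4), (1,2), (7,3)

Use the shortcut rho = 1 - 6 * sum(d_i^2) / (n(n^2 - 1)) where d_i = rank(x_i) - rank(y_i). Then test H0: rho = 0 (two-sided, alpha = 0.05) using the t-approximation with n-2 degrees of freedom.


Step 1: Rank x and y separately (midranks; no ties here).
rank(x): 14->7, 12->5, 9->4, 13->6, 2->2, 1->1, 7->3
rank(y): 7->7, 5->5, 1->1, 6->6, 4->4, 2->2, 3->3
Step 2: d_i = R_x(i) - R_y(i); compute d_i^2.
  (7-7)^2=0, (5-5)^2=0, (4-1)^2=9, (6-6)^2=0, (2-4)^2=4, (1-2)^2=1, (3-3)^2=0
sum(d^2) = 14.
Step 3: rho = 1 - 6*14 / (7*(7^2 - 1)) = 1 - 84/336 = 0.750000.
Step 4: Under H0, t = rho * sqrt((n-2)/(1-rho^2)) = 2.5355 ~ t(5).
Step 5: Two-sided p-value from the t-distribution with 5 df = 0.052181.
Step 6: alpha = 0.05. fail to reject H0.

rho = 0.7500, p = 0.052181, fail to reject H0 at alpha = 0.05.


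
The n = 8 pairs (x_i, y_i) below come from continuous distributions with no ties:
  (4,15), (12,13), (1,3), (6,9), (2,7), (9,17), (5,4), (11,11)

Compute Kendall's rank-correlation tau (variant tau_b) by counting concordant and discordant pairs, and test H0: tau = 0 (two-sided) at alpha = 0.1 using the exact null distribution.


Step 1: Enumerate the 28 unordered pairs (i,j) with i<j and classify each by sign(x_j-x_i) * sign(y_j-y_i).
  (1,2):dx=+8,dy=-2->D; (1,3):dx=-3,dy=-12->C; (1,4):dx=+2,dy=-6->D; (1,5):dx=-2,dy=-8->C
  (1,6):dx=+5,dy=+2->C; (1,7):dx=+1,dy=-11->D; (1,8):dx=+7,dy=-4->D; (2,3):dx=-11,dy=-10->C
  (2,4):dx=-6,dy=-4->C; (2,5):dx=-10,dy=-6->C; (2,6):dx=-3,dy=+4->D; (2,7):dx=-7,dy=-9->C
  (2,8):dx=-1,dy=-2->C; (3,4):dx=+5,dy=+6->C; (3,5):dx=+1,dy=+4->C; (3,6):dx=+8,dy=+14->C
  (3,7):dx=+4,dy=+1->C; (3,8):dx=+10,dy=+8->C; (4,5):dx=-4,dy=-2->C; (4,6):dx=+3,dy=+8->C
  (4,7):dx=-1,dy=-5->C; (4,8):dx=+5,dy=+2->C; (5,6):dx=+7,dy=+10->C; (5,7):dx=+3,dy=-3->D
  (5,8):dx=+9,dy=+4->C; (6,7):dx=-4,dy=-13->C; (6,8):dx=+2,dy=-6->D; (7,8):dx=+6,dy=+7->C
Step 2: C = 21, D = 7, total pairs = 28.
Step 3: tau = (C - D)/(n(n-1)/2) = (21 - 7)/28 = 0.500000.
Step 4: Exact two-sided p-value (enumerate n! = 40320 permutations of y under H0): p = 0.108681.
Step 5: alpha = 0.1. fail to reject H0.

tau_b = 0.5000 (C=21, D=7), p = 0.108681, fail to reject H0.


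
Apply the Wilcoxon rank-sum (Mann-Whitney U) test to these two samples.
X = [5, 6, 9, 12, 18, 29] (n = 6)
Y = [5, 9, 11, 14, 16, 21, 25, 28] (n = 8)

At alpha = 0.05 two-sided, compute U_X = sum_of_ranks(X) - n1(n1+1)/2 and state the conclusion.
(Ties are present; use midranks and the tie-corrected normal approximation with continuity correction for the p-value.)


Step 1: Combine and sort all 14 observations; assign midranks.
sorted (value, group): (5,X), (5,Y), (6,X), (9,X), (9,Y), (11,Y), (12,X), (14,Y), (16,Y), (18,X), (21,Y), (25,Y), (28,Y), (29,X)
ranks: 5->1.5, 5->1.5, 6->3, 9->4.5, 9->4.5, 11->6, 12->7, 14->8, 16->9, 18->10, 21->11, 25->12, 28->13, 29->14
Step 2: Rank sum for X: R1 = 1.5 + 3 + 4.5 + 7 + 10 + 14 = 40.
Step 3: U_X = R1 - n1(n1+1)/2 = 40 - 6*7/2 = 40 - 21 = 19.
       U_Y = n1*n2 - U_X = 48 - 19 = 29.
Step 4: Ties are present, so use the tie-corrected normal approximation (with continuity correction) for the p-value.
Step 5: p-value = 0.560413; compare to alpha = 0.05. fail to reject H0.

U_X = 19, p = 0.560413, fail to reject H0 at alpha = 0.05.


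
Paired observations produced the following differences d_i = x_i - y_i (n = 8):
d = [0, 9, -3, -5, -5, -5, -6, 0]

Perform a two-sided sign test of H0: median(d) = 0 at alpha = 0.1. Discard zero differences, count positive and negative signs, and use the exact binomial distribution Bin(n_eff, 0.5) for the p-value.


Step 1: Discard zero differences. Original n = 8; n_eff = number of nonzero differences = 6.
Nonzero differences (with sign): +9, -3, -5, -5, -5, -6
Step 2: Count signs: positive = 1, negative = 5.
Step 3: Under H0: P(positive) = 0.5, so the number of positives S ~ Bin(6, 0.5).
Step 4: Two-sided exact p-value = sum of Bin(6,0.5) probabilities at or below the observed probability = 0.218750.
Step 5: alpha = 0.1. fail to reject H0.

n_eff = 6, pos = 1, neg = 5, p = 0.218750, fail to reject H0.


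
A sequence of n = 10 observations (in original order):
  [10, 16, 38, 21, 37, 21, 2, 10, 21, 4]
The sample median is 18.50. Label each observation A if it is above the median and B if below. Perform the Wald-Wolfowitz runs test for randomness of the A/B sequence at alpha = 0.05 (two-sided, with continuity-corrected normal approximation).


Step 1: Compute median = 18.50; label A = above, B = below.
Labels in order: BBAAAABBAB  (n_A = 5, n_B = 5)
Step 2: Count runs R = 5.
Step 3: Under H0 (random ordering), E[R] = 2*n_A*n_B/(n_A+n_B) + 1 = 2*5*5/10 + 1 = 6.0000.
        Var[R] = 2*n_A*n_B*(2*n_A*n_B - n_A - n_B) / ((n_A+n_B)^2 * (n_A+n_B-1)) = 2000/900 = 2.2222.
        SD[R] = 1.4907.
Step 4: Continuity-corrected z = (R + 0.5 - E[R]) / SD[R] = (5 + 0.5 - 6.0000) / 1.4907 = -0.3354.
Step 5: Two-sided p-value via normal approximation = 2*(1 - Phi(|z|)) = 0.737316.
Step 6: alpha = 0.05. fail to reject H0.

R = 5, z = -0.3354, p = 0.737316, fail to reject H0.


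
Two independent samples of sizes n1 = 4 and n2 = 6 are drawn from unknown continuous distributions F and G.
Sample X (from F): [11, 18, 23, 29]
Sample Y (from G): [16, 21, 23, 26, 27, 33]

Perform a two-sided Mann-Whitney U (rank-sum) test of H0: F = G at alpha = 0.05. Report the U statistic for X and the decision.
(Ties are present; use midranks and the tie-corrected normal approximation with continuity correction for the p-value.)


Step 1: Combine and sort all 10 observations; assign midranks.
sorted (value, group): (11,X), (16,Y), (18,X), (21,Y), (23,X), (23,Y), (26,Y), (27,Y), (29,X), (33,Y)
ranks: 11->1, 16->2, 18->3, 21->4, 23->5.5, 23->5.5, 26->7, 27->8, 29->9, 33->10
Step 2: Rank sum for X: R1 = 1 + 3 + 5.5 + 9 = 18.5.
Step 3: U_X = R1 - n1(n1+1)/2 = 18.5 - 4*5/2 = 18.5 - 10 = 8.5.
       U_Y = n1*n2 - U_X = 24 - 8.5 = 15.5.
Step 4: Ties are present, so use the tie-corrected normal approximation (with continuity correction) for the p-value.
Step 5: p-value = 0.521166; compare to alpha = 0.05. fail to reject H0.

U_X = 8.5, p = 0.521166, fail to reject H0 at alpha = 0.05.


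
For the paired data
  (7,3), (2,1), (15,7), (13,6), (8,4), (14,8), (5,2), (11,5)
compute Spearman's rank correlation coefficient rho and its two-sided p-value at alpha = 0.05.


Step 1: Rank x and y separately (midranks; no ties here).
rank(x): 7->3, 2->1, 15->8, 13->6, 8->4, 14->7, 5->2, 11->5
rank(y): 3->3, 1->1, 7->7, 6->6, 4->4, 8->8, 2->2, 5->5
Step 2: d_i = R_x(i) - R_y(i); compute d_i^2.
  (3-3)^2=0, (1-1)^2=0, (8-7)^2=1, (6-6)^2=0, (4-4)^2=0, (7-8)^2=1, (2-2)^2=0, (5-5)^2=0
sum(d^2) = 2.
Step 3: rho = 1 - 6*2 / (8*(8^2 - 1)) = 1 - 12/504 = 0.976190.
Step 4: Under H0, t = rho * sqrt((n-2)/(1-rho^2)) = 11.0235 ~ t(6).
Step 5: Two-sided p-value from the t-distribution with 6 df = 0.000033.
Step 6: alpha = 0.05. reject H0.

rho = 0.9762, p = 0.000033, reject H0 at alpha = 0.05.


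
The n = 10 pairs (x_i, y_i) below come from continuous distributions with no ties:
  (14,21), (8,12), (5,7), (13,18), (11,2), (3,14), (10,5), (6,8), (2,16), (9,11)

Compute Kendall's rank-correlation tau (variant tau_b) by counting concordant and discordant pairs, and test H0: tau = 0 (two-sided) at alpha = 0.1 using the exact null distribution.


Step 1: Enumerate the 45 unordered pairs (i,j) with i<j and classify each by sign(x_j-x_i) * sign(y_j-y_i).
  (1,2):dx=-6,dy=-9->C; (1,3):dx=-9,dy=-14->C; (1,4):dx=-1,dy=-3->C; (1,5):dx=-3,dy=-19->C
  (1,6):dx=-11,dy=-7->C; (1,7):dx=-4,dy=-16->C; (1,8):dx=-8,dy=-13->C; (1,9):dx=-12,dy=-5->C
  (1,10):dx=-5,dy=-10->C; (2,3):dx=-3,dy=-5->C; (2,4):dx=+5,dy=+6->C; (2,5):dx=+3,dy=-10->D
  (2,6):dx=-5,dy=+2->D; (2,7):dx=+2,dy=-7->D; (2,8):dx=-2,dy=-4->C; (2,9):dx=-6,dy=+4->D
  (2,10):dx=+1,dy=-1->D; (3,4):dx=+8,dy=+11->C; (3,5):dx=+6,dy=-5->D; (3,6):dx=-2,dy=+7->D
  (3,7):dx=+5,dy=-2->D; (3,8):dx=+1,dy=+1->C; (3,9):dx=-3,dy=+9->D; (3,10):dx=+4,dy=+4->C
  (4,5):dx=-2,dy=-16->C; (4,6):dx=-10,dy=-4->C; (4,7):dx=-3,dy=-13->C; (4,8):dx=-7,dy=-10->C
  (4,9):dx=-11,dy=-2->C; (4,10):dx=-4,dy=-7->C; (5,6):dx=-8,dy=+12->D; (5,7):dx=-1,dy=+3->D
  (5,8):dx=-5,dy=+6->D; (5,9):dx=-9,dy=+14->D; (5,10):dx=-2,dy=+9->D; (6,7):dx=+7,dy=-9->D
  (6,8):dx=+3,dy=-6->D; (6,9):dx=-1,dy=+2->D; (6,10):dx=+6,dy=-3->D; (7,8):dx=-4,dy=+3->D
  (7,9):dx=-8,dy=+11->D; (7,10):dx=-1,dy=+6->D; (8,9):dx=-4,dy=+8->D; (8,10):dx=+3,dy=+3->C
  (9,10):dx=+7,dy=-5->D
Step 2: C = 22, D = 23, total pairs = 45.
Step 3: tau = (C - D)/(n(n-1)/2) = (22 - 23)/45 = -0.022222.
Step 4: Exact two-sided p-value (enumerate n! = 3628800 permutations of y under H0): p = 1.000000.
Step 5: alpha = 0.1. fail to reject H0.

tau_b = -0.0222 (C=22, D=23), p = 1.000000, fail to reject H0.


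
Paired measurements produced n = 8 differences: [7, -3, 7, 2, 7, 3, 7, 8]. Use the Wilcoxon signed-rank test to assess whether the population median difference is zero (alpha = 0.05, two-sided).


Step 1: Drop any zero differences (none here) and take |d_i|.
|d| = [7, 3, 7, 2, 7, 3, 7, 8]
Step 2: Midrank |d_i| (ties get averaged ranks).
ranks: |7|->5.5, |3|->2.5, |7|->5.5, |2|->1, |7|->5.5, |3|->2.5, |7|->5.5, |8|->8
Step 3: Attach original signs; sum ranks with positive sign and with negative sign.
W+ = 5.5 + 5.5 + 1 + 5.5 + 2.5 + 5.5 + 8 = 33.5
W- = 2.5 = 2.5
(Check: W+ + W- = 36 should equal n(n+1)/2 = 36.)
Step 4: Test statistic W = min(W+, W-) = 2.5.
Step 5: Ties in |d|, so use the tie-corrected normal approximation.
        E[W] = n(n+1)/4 = 8*9/4 = 18.
        Tie groups: |d|=3 (t=2), |d|=7 (t=4); sum(t^3 - t) = 66.
        Var[W] = n(n+1)(2n+1)/24 - sum(t^3-t)/48 = 1224/24 - 66/48 = 49.625.
        z = (W - E[W]) / sqrt(Var[W]) = (2.5 - 18) / 7.0445 = -2.2003.
        Two-sided p = 2*Phi(z) = 0.027786.
Step 6: alpha = 0.05. reject H0.

W+ = 33.5, W- = 2.5, W = min = 2.5, p = 0.027786, reject H0.


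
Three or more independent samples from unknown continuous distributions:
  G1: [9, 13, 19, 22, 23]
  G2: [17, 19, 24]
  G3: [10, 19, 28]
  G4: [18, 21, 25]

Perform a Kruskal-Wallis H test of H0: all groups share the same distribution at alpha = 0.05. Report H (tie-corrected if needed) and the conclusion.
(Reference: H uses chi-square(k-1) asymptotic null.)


Step 1: Combine all N = 14 observations and assign midranks.
sorted (value, group, rank): (9,G1,1), (10,G3,2), (13,G1,3), (17,G2,4), (18,G4,5), (19,G1,7), (19,G2,7), (19,G3,7), (21,G4,9), (22,G1,10), (23,G1,11), (24,G2,12), (25,G4,13), (28,G3,14)
Step 2: Sum ranks within each group.
R_1 = 32 (n_1 = 5)
R_2 = 23 (n_2 = 3)
R_3 = 23 (n_3 = 3)
R_4 = 27 (n_4 = 3)
Step 3: H = 12/(N(N+1)) * sum(R_i^2/n_i) - 3(N+1)
     = 12/(14*15) * (32^2/5 + 23^2/3 + 23^2/3 + 27^2/3) - 3*15
     = 0.057143 * 800.467 - 45
     = 0.740952.
Step 4: Ties present; correction factor C = 1 - 24/(14^3 - 14) = 0.991209. Corrected H = 0.740952 / 0.991209 = 0.747524.
Step 5: Under H0, H ~ chi^2(3); p-value = 0.861973.
Step 6: alpha = 0.05. fail to reject H0.

H = 0.7475, df = 3, p = 0.861973, fail to reject H0.


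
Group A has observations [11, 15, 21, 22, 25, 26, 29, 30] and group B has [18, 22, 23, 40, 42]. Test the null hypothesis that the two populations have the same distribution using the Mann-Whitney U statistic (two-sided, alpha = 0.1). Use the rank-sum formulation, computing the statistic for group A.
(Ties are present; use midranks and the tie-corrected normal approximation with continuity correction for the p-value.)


Step 1: Combine and sort all 13 observations; assign midranks.
sorted (value, group): (11,X), (15,X), (18,Y), (21,X), (22,X), (22,Y), (23,Y), (25,X), (26,X), (29,X), (30,X), (40,Y), (42,Y)
ranks: 11->1, 15->2, 18->3, 21->4, 22->5.5, 22->5.5, 23->7, 25->8, 26->9, 29->10, 30->11, 40->12, 42->13
Step 2: Rank sum for X: R1 = 1 + 2 + 4 + 5.5 + 8 + 9 + 10 + 11 = 50.5.
Step 3: U_X = R1 - n1(n1+1)/2 = 50.5 - 8*9/2 = 50.5 - 36 = 14.5.
       U_Y = n1*n2 - U_X = 40 - 14.5 = 25.5.
Step 4: Ties are present, so use the tie-corrected normal approximation (with continuity correction) for the p-value.
Step 5: p-value = 0.463600; compare to alpha = 0.1. fail to reject H0.

U_X = 14.5, p = 0.463600, fail to reject H0 at alpha = 0.1.


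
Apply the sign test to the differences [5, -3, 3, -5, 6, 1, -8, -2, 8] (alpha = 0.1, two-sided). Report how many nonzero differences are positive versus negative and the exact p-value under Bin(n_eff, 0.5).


Step 1: Discard zero differences. Original n = 9; n_eff = number of nonzero differences = 9.
Nonzero differences (with sign): +5, -3, +3, -5, +6, +1, -8, -2, +8
Step 2: Count signs: positive = 5, negative = 4.
Step 3: Under H0: P(positive) = 0.5, so the number of positives S ~ Bin(9, 0.5).
Step 4: Two-sided exact p-value = sum of Bin(9,0.5) probabilities at or below the observed probability = 1.000000.
Step 5: alpha = 0.1. fail to reject H0.

n_eff = 9, pos = 5, neg = 4, p = 1.000000, fail to reject H0.


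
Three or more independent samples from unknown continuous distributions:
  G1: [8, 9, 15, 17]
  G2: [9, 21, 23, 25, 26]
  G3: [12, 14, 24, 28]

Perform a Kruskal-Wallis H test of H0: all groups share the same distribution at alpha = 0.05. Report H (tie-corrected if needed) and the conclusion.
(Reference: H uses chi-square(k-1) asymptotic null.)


Step 1: Combine all N = 13 observations and assign midranks.
sorted (value, group, rank): (8,G1,1), (9,G1,2.5), (9,G2,2.5), (12,G3,4), (14,G3,5), (15,G1,6), (17,G1,7), (21,G2,8), (23,G2,9), (24,G3,10), (25,G2,11), (26,G2,12), (28,G3,13)
Step 2: Sum ranks within each group.
R_1 = 16.5 (n_1 = 4)
R_2 = 42.5 (n_2 = 5)
R_3 = 32 (n_3 = 4)
Step 3: H = 12/(N(N+1)) * sum(R_i^2/n_i) - 3(N+1)
     = 12/(13*14) * (16.5^2/4 + 42.5^2/5 + 32^2/4) - 3*14
     = 0.065934 * 685.312 - 42
     = 3.185440.
Step 4: Ties present; correction factor C = 1 - 6/(13^3 - 13) = 0.997253. Corrected H = 3.185440 / 0.997253 = 3.194215.
Step 5: Under H0, H ~ chi^2(2); p-value = 0.202481.
Step 6: alpha = 0.05. fail to reject H0.

H = 3.1942, df = 2, p = 0.202481, fail to reject H0.


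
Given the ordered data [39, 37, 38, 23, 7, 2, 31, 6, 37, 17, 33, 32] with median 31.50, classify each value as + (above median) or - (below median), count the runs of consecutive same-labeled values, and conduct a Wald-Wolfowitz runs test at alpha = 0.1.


Step 1: Compute median = 31.50; label A = above, B = below.
Labels in order: AAABBBBBABAA  (n_A = 6, n_B = 6)
Step 2: Count runs R = 5.
Step 3: Under H0 (random ordering), E[R] = 2*n_A*n_B/(n_A+n_B) + 1 = 2*6*6/12 + 1 = 7.0000.
        Var[R] = 2*n_A*n_B*(2*n_A*n_B - n_A - n_B) / ((n_A+n_B)^2 * (n_A+n_B-1)) = 4320/1584 = 2.7273.
        SD[R] = 1.6514.
Step 4: Continuity-corrected z = (R + 0.5 - E[R]) / SD[R] = (5 + 0.5 - 7.0000) / 1.6514 = -0.9083.
Step 5: Two-sided p-value via normal approximation = 2*(1 - Phi(|z|)) = 0.363722.
Step 6: alpha = 0.1. fail to reject H0.

R = 5, z = -0.9083, p = 0.363722, fail to reject H0.


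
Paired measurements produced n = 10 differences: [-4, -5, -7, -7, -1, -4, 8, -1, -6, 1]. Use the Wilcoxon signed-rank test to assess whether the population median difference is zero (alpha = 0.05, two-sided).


Step 1: Drop any zero differences (none here) and take |d_i|.
|d| = [4, 5, 7, 7, 1, 4, 8, 1, 6, 1]
Step 2: Midrank |d_i| (ties get averaged ranks).
ranks: |4|->4.5, |5|->6, |7|->8.5, |7|->8.5, |1|->2, |4|->4.5, |8|->10, |1|->2, |6|->7, |1|->2
Step 3: Attach original signs; sum ranks with positive sign and with negative sign.
W+ = 10 + 2 = 12
W- = 4.5 + 6 + 8.5 + 8.5 + 2 + 4.5 + 2 + 7 = 43
(Check: W+ + W- = 55 should equal n(n+1)/2 = 55.)
Step 4: Test statistic W = min(W+, W-) = 12.
Step 5: Ties in |d|, so use the tie-corrected normal approximation.
        E[W] = n(n+1)/4 = 10*11/4 = 27.5.
        Tie groups: |d|=1 (t=3), |d|=4 (t=2), |d|=7 (t=2); sum(t^3 - t) = 36.
        Var[W] = n(n+1)(2n+1)/24 - sum(t^3-t)/48 = 2310/24 - 36/48 = 95.5.
        z = (W - E[W]) / sqrt(Var[W]) = (12 - 27.5) / 9.7724 = -1.5861.
        Two-sided p = 2*Phi(z) = 0.112717.
Step 6: alpha = 0.05. fail to reject H0.

W+ = 12, W- = 43, W = min = 12, p = 0.112717, fail to reject H0.


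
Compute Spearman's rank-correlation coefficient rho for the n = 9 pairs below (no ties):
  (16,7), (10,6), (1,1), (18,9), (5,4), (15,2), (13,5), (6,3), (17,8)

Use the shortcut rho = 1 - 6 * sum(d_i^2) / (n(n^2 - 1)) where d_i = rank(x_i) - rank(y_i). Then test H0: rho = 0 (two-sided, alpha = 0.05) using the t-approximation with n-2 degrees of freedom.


Step 1: Rank x and y separately (midranks; no ties here).
rank(x): 16->7, 10->4, 1->1, 18->9, 5->2, 15->6, 13->5, 6->3, 17->8
rank(y): 7->7, 6->6, 1->1, 9->9, 4->4, 2->2, 5->5, 3->3, 8->8
Step 2: d_i = R_x(i) - R_y(i); compute d_i^2.
  (7-7)^2=0, (4-6)^2=4, (1-1)^2=0, (9-9)^2=0, (2-4)^2=4, (6-2)^2=16, (5-5)^2=0, (3-3)^2=0, (8-8)^2=0
sum(d^2) = 24.
Step 3: rho = 1 - 6*24 / (9*(9^2 - 1)) = 1 - 144/720 = 0.800000.
Step 4: Under H0, t = rho * sqrt((n-2)/(1-rho^2)) = 3.5277 ~ t(7).
Step 5: Two-sided p-value from the t-distribution with 7 df = 0.009628.
Step 6: alpha = 0.05. reject H0.

rho = 0.8000, p = 0.009628, reject H0 at alpha = 0.05.


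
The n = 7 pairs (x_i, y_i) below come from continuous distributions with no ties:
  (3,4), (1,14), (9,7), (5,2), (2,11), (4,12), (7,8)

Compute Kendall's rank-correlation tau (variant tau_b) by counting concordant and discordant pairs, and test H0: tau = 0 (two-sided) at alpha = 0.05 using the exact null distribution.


Step 1: Enumerate the 21 unordered pairs (i,j) with i<j and classify each by sign(x_j-x_i) * sign(y_j-y_i).
  (1,2):dx=-2,dy=+10->D; (1,3):dx=+6,dy=+3->C; (1,4):dx=+2,dy=-2->D; (1,5):dx=-1,dy=+7->D
  (1,6):dx=+1,dy=+8->C; (1,7):dx=+4,dy=+4->C; (2,3):dx=+8,dy=-7->D; (2,4):dx=+4,dy=-12->D
  (2,5):dx=+1,dy=-3->D; (2,6):dx=+3,dy=-2->D; (2,7):dx=+6,dy=-6->D; (3,4):dx=-4,dy=-5->C
  (3,5):dx=-7,dy=+4->D; (3,6):dx=-5,dy=+5->D; (3,7):dx=-2,dy=+1->D; (4,5):dx=-3,dy=+9->D
  (4,6):dx=-1,dy=+10->D; (4,7):dx=+2,dy=+6->C; (5,6):dx=+2,dy=+1->C; (5,7):dx=+5,dy=-3->D
  (6,7):dx=+3,dy=-4->D
Step 2: C = 6, D = 15, total pairs = 21.
Step 3: tau = (C - D)/(n(n-1)/2) = (6 - 15)/21 = -0.428571.
Step 4: Exact two-sided p-value (enumerate n! = 5040 permutations of y under H0): p = 0.238889.
Step 5: alpha = 0.05. fail to reject H0.

tau_b = -0.4286 (C=6, D=15), p = 0.238889, fail to reject H0.


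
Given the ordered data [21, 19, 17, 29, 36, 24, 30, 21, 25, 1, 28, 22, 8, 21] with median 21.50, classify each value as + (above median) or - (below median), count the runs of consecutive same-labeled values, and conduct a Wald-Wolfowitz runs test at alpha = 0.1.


Step 1: Compute median = 21.50; label A = above, B = below.
Labels in order: BBBAAAABABAABB  (n_A = 7, n_B = 7)
Step 2: Count runs R = 7.
Step 3: Under H0 (random ordering), E[R] = 2*n_A*n_B/(n_A+n_B) + 1 = 2*7*7/14 + 1 = 8.0000.
        Var[R] = 2*n_A*n_B*(2*n_A*n_B - n_A - n_B) / ((n_A+n_B)^2 * (n_A+n_B-1)) = 8232/2548 = 3.2308.
        SD[R] = 1.7974.
Step 4: Continuity-corrected z = (R + 0.5 - E[R]) / SD[R] = (7 + 0.5 - 8.0000) / 1.7974 = -0.2782.
Step 5: Two-sided p-value via normal approximation = 2*(1 - Phi(|z|)) = 0.780879.
Step 6: alpha = 0.1. fail to reject H0.

R = 7, z = -0.2782, p = 0.780879, fail to reject H0.


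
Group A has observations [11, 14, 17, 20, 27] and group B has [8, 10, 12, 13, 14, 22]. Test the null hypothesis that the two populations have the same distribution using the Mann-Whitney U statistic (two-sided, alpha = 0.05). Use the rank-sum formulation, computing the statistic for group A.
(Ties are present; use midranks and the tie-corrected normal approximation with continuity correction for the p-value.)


Step 1: Combine and sort all 11 observations; assign midranks.
sorted (value, group): (8,Y), (10,Y), (11,X), (12,Y), (13,Y), (14,X), (14,Y), (17,X), (20,X), (22,Y), (27,X)
ranks: 8->1, 10->2, 11->3, 12->4, 13->5, 14->6.5, 14->6.5, 17->8, 20->9, 22->10, 27->11
Step 2: Rank sum for X: R1 = 3 + 6.5 + 8 + 9 + 11 = 37.5.
Step 3: U_X = R1 - n1(n1+1)/2 = 37.5 - 5*6/2 = 37.5 - 15 = 22.5.
       U_Y = n1*n2 - U_X = 30 - 22.5 = 7.5.
Step 4: Ties are present, so use the tie-corrected normal approximation (with continuity correction) for the p-value.
Step 5: p-value = 0.200217; compare to alpha = 0.05. fail to reject H0.

U_X = 22.5, p = 0.200217, fail to reject H0 at alpha = 0.05.


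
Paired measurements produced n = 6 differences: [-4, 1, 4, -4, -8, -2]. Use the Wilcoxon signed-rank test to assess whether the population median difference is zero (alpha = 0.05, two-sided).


Step 1: Drop any zero differences (none here) and take |d_i|.
|d| = [4, 1, 4, 4, 8, 2]
Step 2: Midrank |d_i| (ties get averaged ranks).
ranks: |4|->4, |1|->1, |4|->4, |4|->4, |8|->6, |2|->2
Step 3: Attach original signs; sum ranks with positive sign and with negative sign.
W+ = 1 + 4 = 5
W- = 4 + 4 + 6 + 2 = 16
(Check: W+ + W- = 21 should equal n(n+1)/2 = 21.)
Step 4: Test statistic W = min(W+, W-) = 5.
Step 5: Ties in |d|, so use the tie-corrected normal approximation.
        E[W] = n(n+1)/4 = 6*7/4 = 10.5.
        Tie groups: |d|=4 (t=3); sum(t^3 - t) = 24.
        Var[W] = n(n+1)(2n+1)/24 - sum(t^3-t)/48 = 546/24 - 24/48 = 22.25.
        z = (W - E[W]) / sqrt(Var[W]) = (5 - 10.5) / 4.7170 = -1.1660.
        Two-sided p = 2*Phi(z) = 0.243615.
Step 6: alpha = 0.05. fail to reject H0.

W+ = 5, W- = 16, W = min = 5, p = 0.243615, fail to reject H0.


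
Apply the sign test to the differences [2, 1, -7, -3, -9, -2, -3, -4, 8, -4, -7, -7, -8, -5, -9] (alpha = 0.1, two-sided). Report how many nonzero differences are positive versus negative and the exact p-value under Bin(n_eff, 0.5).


Step 1: Discard zero differences. Original n = 15; n_eff = number of nonzero differences = 15.
Nonzero differences (with sign): +2, +1, -7, -3, -9, -2, -3, -4, +8, -4, -7, -7, -8, -5, -9
Step 2: Count signs: positive = 3, negative = 12.
Step 3: Under H0: P(positive) = 0.5, so the number of positives S ~ Bin(15, 0.5).
Step 4: Two-sided exact p-value = sum of Bin(15,0.5) probabilities at or below the observed probability = 0.035156.
Step 5: alpha = 0.1. reject H0.

n_eff = 15, pos = 3, neg = 12, p = 0.035156, reject H0.


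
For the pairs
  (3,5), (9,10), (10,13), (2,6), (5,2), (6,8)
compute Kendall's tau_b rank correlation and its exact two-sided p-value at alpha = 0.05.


Step 1: Enumerate the 15 unordered pairs (i,j) with i<j and classify each by sign(x_j-x_i) * sign(y_j-y_i).
  (1,2):dx=+6,dy=+5->C; (1,3):dx=+7,dy=+8->C; (1,4):dx=-1,dy=+1->D; (1,5):dx=+2,dy=-3->D
  (1,6):dx=+3,dy=+3->C; (2,3):dx=+1,dy=+3->C; (2,4):dx=-7,dy=-4->C; (2,5):dx=-4,dy=-8->C
  (2,6):dx=-3,dy=-2->C; (3,4):dx=-8,dy=-7->C; (3,5):dx=-5,dy=-11->C; (3,6):dx=-4,dy=-5->C
  (4,5):dx=+3,dy=-4->D; (4,6):dx=+4,dy=+2->C; (5,6):dx=+1,dy=+6->C
Step 2: C = 12, D = 3, total pairs = 15.
Step 3: tau = (C - D)/(n(n-1)/2) = (12 - 3)/15 = 0.600000.
Step 4: Exact two-sided p-value (enumerate n! = 720 permutations of y under H0): p = 0.136111.
Step 5: alpha = 0.05. fail to reject H0.

tau_b = 0.6000 (C=12, D=3), p = 0.136111, fail to reject H0.


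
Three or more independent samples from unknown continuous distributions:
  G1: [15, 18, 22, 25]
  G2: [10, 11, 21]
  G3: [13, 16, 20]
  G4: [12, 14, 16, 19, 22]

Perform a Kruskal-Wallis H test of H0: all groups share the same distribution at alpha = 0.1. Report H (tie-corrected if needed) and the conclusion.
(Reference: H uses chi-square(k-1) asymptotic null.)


Step 1: Combine all N = 15 observations and assign midranks.
sorted (value, group, rank): (10,G2,1), (11,G2,2), (12,G4,3), (13,G3,4), (14,G4,5), (15,G1,6), (16,G3,7.5), (16,G4,7.5), (18,G1,9), (19,G4,10), (20,G3,11), (21,G2,12), (22,G1,13.5), (22,G4,13.5), (25,G1,15)
Step 2: Sum ranks within each group.
R_1 = 43.5 (n_1 = 4)
R_2 = 15 (n_2 = 3)
R_3 = 22.5 (n_3 = 3)
R_4 = 39 (n_4 = 5)
Step 3: H = 12/(N(N+1)) * sum(R_i^2/n_i) - 3(N+1)
     = 12/(15*16) * (43.5^2/4 + 15^2/3 + 22.5^2/3 + 39^2/5) - 3*16
     = 0.050000 * 1021.01 - 48
     = 3.050625.
Step 4: Ties present; correction factor C = 1 - 12/(15^3 - 15) = 0.996429. Corrected H = 3.050625 / 0.996429 = 3.061559.
Step 5: Under H0, H ~ chi^2(3); p-value = 0.382231.
Step 6: alpha = 0.1. fail to reject H0.

H = 3.0616, df = 3, p = 0.382231, fail to reject H0.


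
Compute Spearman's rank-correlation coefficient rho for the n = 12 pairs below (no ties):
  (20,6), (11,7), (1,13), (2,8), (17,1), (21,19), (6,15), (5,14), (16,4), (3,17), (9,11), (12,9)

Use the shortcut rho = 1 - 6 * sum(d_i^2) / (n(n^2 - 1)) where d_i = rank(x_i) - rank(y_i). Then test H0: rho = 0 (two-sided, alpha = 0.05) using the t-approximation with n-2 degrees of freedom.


Step 1: Rank x and y separately (midranks; no ties here).
rank(x): 20->11, 11->7, 1->1, 2->2, 17->10, 21->12, 6->5, 5->4, 16->9, 3->3, 9->6, 12->8
rank(y): 6->3, 7->4, 13->8, 8->5, 1->1, 19->12, 15->10, 14->9, 4->2, 17->11, 11->7, 9->6
Step 2: d_i = R_x(i) - R_y(i); compute d_i^2.
  (11-3)^2=64, (7-4)^2=9, (1-8)^2=49, (2-5)^2=9, (10-1)^2=81, (12-12)^2=0, (5-10)^2=25, (4-9)^2=25, (9-2)^2=49, (3-11)^2=64, (6-7)^2=1, (8-6)^2=4
sum(d^2) = 380.
Step 3: rho = 1 - 6*380 / (12*(12^2 - 1)) = 1 - 2280/1716 = -0.328671.
Step 4: Under H0, t = rho * sqrt((n-2)/(1-rho^2)) = -1.1005 ~ t(10).
Step 5: Two-sided p-value from the t-distribution with 10 df = 0.296904.
Step 6: alpha = 0.05. fail to reject H0.

rho = -0.3287, p = 0.296904, fail to reject H0 at alpha = 0.05.


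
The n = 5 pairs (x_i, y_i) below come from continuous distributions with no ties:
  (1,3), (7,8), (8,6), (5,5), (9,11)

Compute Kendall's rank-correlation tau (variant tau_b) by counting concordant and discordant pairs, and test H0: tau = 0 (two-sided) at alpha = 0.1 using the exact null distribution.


Step 1: Enumerate the 10 unordered pairs (i,j) with i<j and classify each by sign(x_j-x_i) * sign(y_j-y_i).
  (1,2):dx=+6,dy=+5->C; (1,3):dx=+7,dy=+3->C; (1,4):dx=+4,dy=+2->C; (1,5):dx=+8,dy=+8->C
  (2,3):dx=+1,dy=-2->D; (2,4):dx=-2,dy=-3->C; (2,5):dx=+2,dy=+3->C; (3,4):dx=-3,dy=-1->C
  (3,5):dx=+1,dy=+5->C; (4,5):dx=+4,dy=+6->C
Step 2: C = 9, D = 1, total pairs = 10.
Step 3: tau = (C - D)/(n(n-1)/2) = (9 - 1)/10 = 0.800000.
Step 4: Exact two-sided p-value (enumerate n! = 120 permutations of y under H0): p = 0.083333.
Step 5: alpha = 0.1. reject H0.

tau_b = 0.8000 (C=9, D=1), p = 0.083333, reject H0.
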